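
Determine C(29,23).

475020

C(29,23) = C(29,6) by symmetry.
C(29,6) = (29·28·27·26·25·24) / 6! = 342014400 / 720 = 475020.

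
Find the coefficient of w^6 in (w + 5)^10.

131250

The general term is C(10,j)·(w)^j·(5)^(10-j); the w^6 term has j = 6.
C(10,6) = 210.
Coefficient = C(10,6) · 5^4 = 210 · 625 = 131250.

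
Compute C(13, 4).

C(13,4) = (13·12·11·10) / 4! = 17160 / 24 = 715.

715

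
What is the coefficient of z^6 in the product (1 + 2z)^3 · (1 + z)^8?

1652

Coefficient of z^6 = Σ_{j} C(3,j)·2^j·C(8,6-j)·1^(6-j) for j from 0 to 3.
= 28 + 336 + 840 + 448 = 1652.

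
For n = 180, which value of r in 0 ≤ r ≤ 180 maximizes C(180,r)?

C(180,r) is maximized at r = 180/2 = 90.

90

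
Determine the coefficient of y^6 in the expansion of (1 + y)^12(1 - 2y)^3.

Coefficient of y^6 = Σ_{j} C(12,j)·1^j·C(3,6-j)·(-2)^(6-j) for j from 3 to 6.
= (-1760) + 5940 + (-4752) + 924 = 352.

352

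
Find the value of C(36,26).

254186856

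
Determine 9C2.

36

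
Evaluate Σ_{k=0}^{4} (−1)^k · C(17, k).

1820

The partial alternating sum Σ_{k=0}^{4} (−1)^k C(17,k) = (−1)^4 C(16,4) = 1820.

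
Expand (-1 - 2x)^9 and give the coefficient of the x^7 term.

-4608

The general term is C(9,j)·(-1)^j·(-2x)^(9-j); the x^7 term has j = 2.
C(9,2) = 36.
Coefficient = C(9,2) · (-2)^7 = 36 · (-128) = -4608.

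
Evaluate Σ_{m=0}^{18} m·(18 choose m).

2359296

Differentiating (1+x)^18 and setting x=1: Σ m·C(18,m) = 18·2^17 = 2359296.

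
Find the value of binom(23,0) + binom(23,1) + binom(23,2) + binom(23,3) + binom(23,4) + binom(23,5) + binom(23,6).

1 + 23 + 253 + 1771 + 8855 + 33649 + 100947 = 145499.

145499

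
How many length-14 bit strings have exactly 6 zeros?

Choose the 6 positions: C(14,6) = 3003.

3003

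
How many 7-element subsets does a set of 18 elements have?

C(18,7) = (18·17·16·15·14·13·12) / 7! = 160392960 / 5040 = 31824.

31824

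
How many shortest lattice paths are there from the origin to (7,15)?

Each path is a sequence of 22 steps with 7 rights: C(22,7) = 170544.

170544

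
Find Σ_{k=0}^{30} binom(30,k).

1073741824

The entries of row 30 sum to 2^30 = 1073741824.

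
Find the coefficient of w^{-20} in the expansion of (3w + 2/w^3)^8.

3072

General term: C(8,j)·(3w)^j·(2/w^3)^(8-j), with w-exponent 1j − 3(8−j) = 4j − 24.
Set 4j − 24 = -20: j = 1.
C(8,1) = 8; 3^1 = 3; 2^7 = 128.
Coefficient = 8 · 3 · 128 = 3072.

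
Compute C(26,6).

C(26,6) = (26·25·24·23·22·21) / 6! = 165765600 / 720 = 230230.

230230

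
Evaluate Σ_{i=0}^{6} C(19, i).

1 + 19 + 171 + 969 + 3876 + 11628 + 27132 = 43796.

43796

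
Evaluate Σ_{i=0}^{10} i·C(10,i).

5120

Since i·C(10,i) = 10·C(9,i−1), the sum is 10·2^9 = 10·512 = 5120.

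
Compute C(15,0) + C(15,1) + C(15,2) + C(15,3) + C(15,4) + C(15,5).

1 + 15 + 105 + 455 + 1365 + 3003 = 4944.

4944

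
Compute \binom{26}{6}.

C(26,6) = (26·25·24·23·22·21) / 6! = 165765600 / 720 = 230230.

230230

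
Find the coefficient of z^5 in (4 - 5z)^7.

The general term is C(7,j)·(4)^j·(-5z)^(7-j); the z^5 term has j = 2.
C(7,2) = 21.
Coefficient = C(7,2) · 4^2 · (-5)^5 = 21 · 16 · (-3125) = -1050000.

-1050000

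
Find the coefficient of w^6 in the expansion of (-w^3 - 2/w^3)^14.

General term: C(14,j)·(-w^3)^j·(-2/w^3)^(14-j), with w-exponent 3j − 3(14−j) = 6j − 42.
Set 6j − 42 = 6: j = 8.
C(14,8) = 3003; (-1)^8 = 1; (-2)^6 = 64.
Coefficient = 3003 · 1 · 64 = 192192.

192192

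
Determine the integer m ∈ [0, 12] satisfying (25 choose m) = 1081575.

C(25,m) increases on 0 ≤ m ≤ 12. C(25,7) = 480700 and C(25,8) = 1081575, so m = 8.

8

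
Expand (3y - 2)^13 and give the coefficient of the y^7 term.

240185088

The general term is C(13,j)·(3y)^j·(-2)^(13-j); the y^7 term has j = 7.
C(13,7) = 1716.
Coefficient = C(13,7) · 3^7 · (-2)^6 = 1716 · 2187 · 64 = 240185088.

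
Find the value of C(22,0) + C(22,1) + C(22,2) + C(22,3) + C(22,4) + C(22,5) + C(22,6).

110056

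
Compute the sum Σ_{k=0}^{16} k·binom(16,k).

Since k·C(16,k) = 16·C(15,k−1), the sum is 16·2^15 = 16·32768 = 524288.

524288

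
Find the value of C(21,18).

1330

C(21,18) = C(21,3) by symmetry.
C(21,3) = (21·20·19) / 3! = 7980 / 6 = 1330.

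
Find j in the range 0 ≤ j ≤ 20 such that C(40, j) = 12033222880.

C(40,j) increases on 0 ≤ j ≤ 20. C(40,12) = 5586853480 and C(40,13) = 12033222880, so j = 13.

13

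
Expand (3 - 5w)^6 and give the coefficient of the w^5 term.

-56250

The general term is C(6,j)·(3)^j·(-5w)^(6-j); the w^5 term has j = 1.
C(6,1) = 6.
Coefficient = C(6,1) · 3^1 · (-5)^5 = 6 · 3 · (-3125) = -56250.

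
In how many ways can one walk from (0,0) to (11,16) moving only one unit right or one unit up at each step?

Each path is a sequence of 27 steps with 11 rights: C(27,11) = 13037895.

13037895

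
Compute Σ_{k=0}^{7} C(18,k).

1 + 18 + 153 + 816 + 3060 + 8568 + 18564 + 31824 = 63004.

63004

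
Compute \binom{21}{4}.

5985

C(21,4) = (21·20·19·18) / 4! = 143640 / 24 = 5985.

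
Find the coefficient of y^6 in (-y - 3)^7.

The general term is C(7,j)·(-y)^j·(-3)^(7-j); the y^6 term has j = 6.
C(7,6) = 7.
Coefficient = C(7,6) · (-3)^1 = 7 · (-3) = -21.

-21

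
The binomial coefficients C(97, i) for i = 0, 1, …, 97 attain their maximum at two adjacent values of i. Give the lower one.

48

For odd n = 97, C(97,i) peaks at i = (n−1)/2 and (n+1)/2; the lower is 48.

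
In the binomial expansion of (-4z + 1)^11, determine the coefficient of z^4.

84480

The general term is C(11,j)·(-4z)^j·(1)^(11-j); the z^4 term has j = 4.
C(11,4) = 330.
Coefficient = C(11,4) · (-4)^4 = 330 · 256 = 84480.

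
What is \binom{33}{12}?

354817320

C(33,12) = (33·32·31·30·29·28·27·26·25·24·23·22) / 12! = 169958063987712000 / 479001600 = 354817320.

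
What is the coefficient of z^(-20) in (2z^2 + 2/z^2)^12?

49152

General term: C(12,j)·(2z^2)^j·(2/z^2)^(12-j), with z-exponent 2j − 2(12−j) = 4j − 24.
Set 4j − 24 = -20: j = 1.
C(12,1) = 12; 2^1 = 2; 2^11 = 2048.
Coefficient = 12 · 2 · 2048 = 49152.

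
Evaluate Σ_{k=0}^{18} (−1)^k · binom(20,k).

The partial alternating sum Σ_{k=0}^{18} (−1)^k C(20,k) = (−1)^18 C(19,18) = 19.

19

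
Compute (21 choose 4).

5985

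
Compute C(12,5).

792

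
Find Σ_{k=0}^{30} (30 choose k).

The entries of row 30 sum to 2^30 = 1073741824.

1073741824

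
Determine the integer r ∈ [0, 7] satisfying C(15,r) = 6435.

C(15,r) increases on 0 ≤ r ≤ 7. C(15,6) = 5005 and C(15,7) = 6435, so r = 7.

7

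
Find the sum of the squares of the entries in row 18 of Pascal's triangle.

9075135300

Σ C(18,k)² is the coefficient of x^18 in (1+x)^18(1+x)^18 = (1+x)^36, i.e. C(36,18) = 9075135300.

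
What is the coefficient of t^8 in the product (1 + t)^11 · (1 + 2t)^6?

220165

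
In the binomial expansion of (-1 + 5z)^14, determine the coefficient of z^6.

46921875

The general term is C(14,j)·(-1)^j·(5z)^(14-j); the z^6 term has j = 8.
C(14,8) = 3003.
Coefficient = C(14,8) · 5^6 = 3003 · 15625 = 46921875.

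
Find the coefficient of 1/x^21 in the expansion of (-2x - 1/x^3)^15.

General term: C(15,j)·(-2x)^j·(-1/x^3)^(15-j), with x-exponent 1j − 3(15−j) = 4j − 45.
Set 4j − 45 = -21: j = 6.
C(15,6) = 5005; (-2)^6 = 64; (-1)^9 = -1.
Coefficient = 5005 · 64 · (-1) = -320320.

-320320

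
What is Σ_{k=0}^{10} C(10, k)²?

Σ C(10,k)² is the coefficient of x^10 in (1+x)^10(1+x)^10 = (1+x)^20, i.e. C(20,10) = 184756.

184756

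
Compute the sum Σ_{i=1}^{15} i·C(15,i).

245760

Since i·C(15,i) = 15·C(14,i−1), the sum is 15·2^14 = 15·16384 = 245760.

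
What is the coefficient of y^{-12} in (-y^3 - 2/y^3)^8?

General term: C(8,j)·(-y^3)^j·(-2/y^3)^(8-j), with y-exponent 3j − 3(8−j) = 6j − 24.
Set 6j − 24 = -12: j = 2.
C(8,2) = 28; (-1)^2 = 1; (-2)^6 = 64.
Coefficient = 28 · 1 · 64 = 1792.

1792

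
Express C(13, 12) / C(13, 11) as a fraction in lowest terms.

C(n,k+1)/C(n,k) = (n−k)/(k+1) = (13−11)/(11+1) = 2/12 = 1/6.

1/6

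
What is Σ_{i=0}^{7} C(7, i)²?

By Vandermonde's identity, Σ C(7,i)² = C(14,7) = 3432.

3432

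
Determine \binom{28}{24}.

C(28,24) = C(28,4) by symmetry.
C(28,4) = (28·27·26·25) / 4! = 491400 / 24 = 20475.

20475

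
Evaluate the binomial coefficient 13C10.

C(13,10) = C(13,3) by symmetry.
C(13,3) = (13·12·11) / 3! = 1716 / 6 = 286.

286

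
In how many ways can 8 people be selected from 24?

This is C(24,8) = 735471.

735471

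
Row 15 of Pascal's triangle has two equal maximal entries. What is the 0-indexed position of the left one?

For odd n = 15, C(15,i) peaks at i = (n−1)/2 and (n+1)/2; the smaller is 7.

7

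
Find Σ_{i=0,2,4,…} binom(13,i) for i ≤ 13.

Even-i terms of row 13 sum to 2^12 = 4096.

4096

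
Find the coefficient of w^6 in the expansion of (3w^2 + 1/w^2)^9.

61236

General term: C(9,j)·(3w^2)^j·(1/w^2)^(9-j), with w-exponent 2j − 2(9−j) = 4j − 18.
Set 4j − 18 = 6: j = 6.
C(9,6) = 84; 3^6 = 729; 1^3 = 1.
Coefficient = 84 · 729 · 1 = 61236.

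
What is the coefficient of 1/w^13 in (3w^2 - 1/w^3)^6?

General term: C(6,j)·(3w^2)^j·(-1/w^3)^(6-j), with w-exponent 2j − 3(6−j) = 5j − 18.
Set 5j − 18 = -13: j = 1.
C(6,1) = 6; 3^1 = 3; (-1)^5 = -1.
Coefficient = 6 · 3 · (-1) = -18.

-18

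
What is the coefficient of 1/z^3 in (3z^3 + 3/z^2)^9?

General term: C(9,j)·(3z^3)^j·(3/z^2)^(9-j), with z-exponent 3j − 2(9−j) = 5j − 18.
Set 5j − 18 = -3: j = 3.
C(9,3) = 84; 3^3 = 27; 3^6 = 729.
Coefficient = 84 · 27 · 729 = 1653372.

1653372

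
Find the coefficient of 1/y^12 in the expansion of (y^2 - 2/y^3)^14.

768768

General term: C(14,j)·(y^2)^j·(-2/y^3)^(14-j), with y-exponent 2j − 3(14−j) = 5j − 42.
Set 5j − 42 = -12: j = 6.
C(14,6) = 3003; 1^6 = 1; (-2)^8 = 256.
Coefficient = 3003 · 1 · 256 = 768768.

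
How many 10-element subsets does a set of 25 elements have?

3268760

C(25,10) = (25·24·23·22·21·20·19·18·17·16) / 10! = 11861676288000 / 3628800 = 3268760.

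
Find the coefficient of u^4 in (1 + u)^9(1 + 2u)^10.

Coefficient of u^4 = Σ_{j} C(9,j)·1^j·C(10,4-j)·2^(4-j) for j from 0 to 4.
= 3360 + 8640 + 6480 + 1680 + 126 = 20286.

20286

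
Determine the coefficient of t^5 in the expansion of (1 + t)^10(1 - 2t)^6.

Coefficient of t^5 = Σ_{j} C(10,j)·1^j·C(6,5-j)·(-2)^(5-j) for j from 0 to 5.
= (-192) + 2400 + (-7200) + 7200 + (-2520) + 252 = -60.

-60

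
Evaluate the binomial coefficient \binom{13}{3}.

286

C(13,3) = (13·12·11) / 3! = 1716 / 6 = 286.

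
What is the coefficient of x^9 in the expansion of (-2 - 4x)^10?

5242880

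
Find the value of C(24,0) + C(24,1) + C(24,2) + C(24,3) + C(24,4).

12951

1 + 24 + 276 + 2024 + 10626 = 12951.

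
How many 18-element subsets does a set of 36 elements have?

C(36,18) = (36·35·34·33·32·31·30·29·28·27·26·25·24·23·22·21·20·19) / 18! = 58102407620643984998400000 / 6402373705728000 = 9075135300.

9075135300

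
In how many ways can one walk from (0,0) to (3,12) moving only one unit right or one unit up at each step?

Each path is a sequence of 15 steps with 3 rights: C(15,3) = 455.

455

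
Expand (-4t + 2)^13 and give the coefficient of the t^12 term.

The general term is C(13,j)·(-4t)^j·(2)^(13-j); the t^12 term has j = 12.
C(13,12) = 13.
Coefficient = C(13,12) · (-4)^12 · 2^1 = 13 · 16777216 · 2 = 436207616.

436207616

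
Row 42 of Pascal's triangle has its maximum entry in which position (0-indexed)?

21

C(42,m) is maximized at m = 42/2 = 21.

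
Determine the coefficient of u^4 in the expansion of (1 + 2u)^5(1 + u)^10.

4090

Coefficient of u^4 = Σ_{j} C(5,j)·2^j·C(10,4-j)·1^(4-j) for j from 0 to 4.
= 210 + 1200 + 1800 + 800 + 80 = 4090.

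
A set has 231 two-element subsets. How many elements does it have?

22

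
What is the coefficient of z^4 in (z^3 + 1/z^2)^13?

1716

General term: C(13,j)·(z^3)^j·(1/z^2)^(13-j), with z-exponent 3j − 2(13−j) = 5j − 26.
Set 5j − 26 = 4: j = 6.
C(13,6) = 1716; 1^6 = 1; 1^7 = 1.
Coefficient = 1716 · 1 · 1 = 1716.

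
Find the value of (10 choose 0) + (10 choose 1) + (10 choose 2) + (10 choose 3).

176

1 + 10 + 45 + 120 = 176.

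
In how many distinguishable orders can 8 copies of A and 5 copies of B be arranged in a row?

Choose positions for the A's: C(13,8) = 1287.

1287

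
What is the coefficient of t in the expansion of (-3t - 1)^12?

The general term is C(12,j)·(-3t)^j·(-1)^(12-j); the t^1 term has j = 1.
C(12,1) = 12.
Coefficient = C(12,1) · (-3)^1 · (-1)^11 = 12 · (-3) · (-1) = 36.

36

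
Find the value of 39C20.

C(39,20) = C(39,19) by symmetry.
C(39,19) = (39·38·37·36·35·34·33·32·31·30·29·28·27·26·25·24·23·22·21) / 19! = 8384177419658927035269120000 / 121645100408832000 = 68923264410.

68923264410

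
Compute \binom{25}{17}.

C(25,17) = C(25,8) by symmetry.
C(25,8) = (25·24·23·22·21·20·19·18) / 8! = 43609104000 / 40320 = 1081575.

1081575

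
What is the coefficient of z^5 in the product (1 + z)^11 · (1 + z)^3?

2002

Coefficient of z^5 = Σ_{j} C(11,j)·C(3,5-j) for j from 2 to 5.
= 55 + 495 + 990 + 462 = 2002.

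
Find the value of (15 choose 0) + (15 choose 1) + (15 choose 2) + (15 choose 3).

576

1 + 15 + 105 + 455 = 576.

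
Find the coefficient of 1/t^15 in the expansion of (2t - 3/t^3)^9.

489888

General term: C(9,j)·(2t)^j·(-3/t^3)^(9-j), with t-exponent 1j − 3(9−j) = 4j − 27.
Set 4j − 27 = -15: j = 3.
C(9,3) = 84; 2^3 = 8; (-3)^6 = 729.
Coefficient = 84 · 8 · 729 = 489888.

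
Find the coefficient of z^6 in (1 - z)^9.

84

The general term is C(9,j)·(1)^j·(-z)^(9-j); the z^6 term has j = 3.
C(9,3) = 84.
Coefficient = C(9,3) = 84.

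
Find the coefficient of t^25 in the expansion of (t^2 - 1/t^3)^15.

General term: C(15,j)·(t^2)^j·(-1/t^3)^(15-j), with t-exponent 2j − 3(15−j) = 5j − 45.
Set 5j − 45 = 25: j = 14.
C(15,14) = 15; 1^14 = 1; (-1)^1 = -1.
Coefficient = 15 · 1 · (-1) = -15.

-15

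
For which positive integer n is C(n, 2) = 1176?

n(n−1)/2 = 1176 ⇒ n(n−1) = 2352. Since 49·48 = 2352, n = 49.

49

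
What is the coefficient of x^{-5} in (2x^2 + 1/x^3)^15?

General term: C(15,j)·(2x^2)^j·(1/x^3)^(15-j), with x-exponent 2j − 3(15−j) = 5j − 45.
Set 5j − 45 = -5: j = 8.
C(15,8) = 6435; 2^8 = 256; 1^7 = 1.
Coefficient = 6435 · 256 · 1 = 1647360.

1647360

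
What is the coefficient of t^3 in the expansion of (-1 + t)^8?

The general term is C(8,j)·(-1)^j·(t)^(8-j); the t^3 term has j = 5.
C(8,5) = 56.
Coefficient = C(8,5) · (-1)^5 = 56 · (-1) = -56.

-56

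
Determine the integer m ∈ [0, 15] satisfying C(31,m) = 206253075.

13

C(31,m) increases on 0 ≤ m ≤ 15. C(31,12) = 141120525 and C(31,13) = 206253075, so m = 13.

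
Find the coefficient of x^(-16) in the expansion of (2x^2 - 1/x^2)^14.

General term: C(14,j)·(2x^2)^j·(-1/x^2)^(14-j), with x-exponent 2j − 2(14−j) = 4j − 28.
Set 4j − 28 = -16: j = 3.
C(14,3) = 364; 2^3 = 8; (-1)^11 = -1.
Coefficient = 364 · 8 · (-1) = -2912.

-2912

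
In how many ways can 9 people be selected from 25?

This is C(25,9) = 2042975.

2042975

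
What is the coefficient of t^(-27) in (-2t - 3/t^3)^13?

-135104112

General term: C(13,j)·(-2t)^j·(-3/t^3)^(13-j), with t-exponent 1j − 3(13−j) = 4j − 39.
Set 4j − 39 = -27: j = 3.
C(13,3) = 286; (-2)^3 = -8; (-3)^10 = 59049.
Coefficient = 286 · (-8) · 59049 = -135104112.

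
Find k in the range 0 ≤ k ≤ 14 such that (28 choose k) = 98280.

5

C(28,k) increases on 0 ≤ k ≤ 14. C(28,4) = 20475 and C(28,5) = 98280, so k = 5.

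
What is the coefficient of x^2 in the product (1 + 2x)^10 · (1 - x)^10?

25

Coefficient of x^2 = Σ_{j} C(10,j)·2^j·C(10,2-j)·(-1)^(2-j) for j from 0 to 2.
= 45 + (-200) + 180 = 25.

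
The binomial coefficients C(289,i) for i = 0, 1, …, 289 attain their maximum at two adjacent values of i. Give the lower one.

144

For odd n = 289, C(289,i) peaks at i = (n−1)/2 and (n+1)/2; the lower is 144.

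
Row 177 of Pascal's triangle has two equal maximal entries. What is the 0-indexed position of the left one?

For odd n = 177, C(177,r) peaks at r = (n−1)/2 and (n+1)/2; the lesser is 88.

88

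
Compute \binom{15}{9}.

5005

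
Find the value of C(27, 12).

17383860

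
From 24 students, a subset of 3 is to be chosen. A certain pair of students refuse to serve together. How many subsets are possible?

2002

All 3-subsets: C(24,3) = 2024. Those containing both fixed elements: C(22,1) = 22.
2024 − 22 = 2002.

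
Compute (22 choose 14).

319770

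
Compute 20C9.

167960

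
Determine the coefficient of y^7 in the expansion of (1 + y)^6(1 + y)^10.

(1 + y)^6(1 + y)^10 = (1 + y)^16, so the coefficient of y^7 is C(16,7)·1^7 = 11440·1 = 11440.

11440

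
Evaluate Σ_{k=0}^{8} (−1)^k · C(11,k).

45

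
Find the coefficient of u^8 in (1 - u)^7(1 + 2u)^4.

48

Coefficient of u^8 = Σ_{j} C(7,j)·(-1)^j·C(4,8-j)·2^(8-j) for j from 4 to 7.
= 560 + (-672) + 168 + (-8) = 48.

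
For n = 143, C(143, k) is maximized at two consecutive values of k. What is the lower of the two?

71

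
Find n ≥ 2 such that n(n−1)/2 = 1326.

52

n(n−1)/2 = 1326 ⇒ n(n−1) = 2652. Since 52·51 = 2652, n = 52.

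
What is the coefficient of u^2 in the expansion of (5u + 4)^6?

The general term is C(6,j)·(5u)^j·(4)^(6-j); the u^2 term has j = 2.
C(6,2) = 15.
Coefficient = C(6,2) · 5^2 · 4^4 = 15 · 25 · 256 = 96000.

96000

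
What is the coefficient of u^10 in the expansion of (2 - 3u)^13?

135104112

The general term is C(13,j)·(2)^j·(-3u)^(13-j); the u^10 term has j = 3.
C(13,3) = 286.
Coefficient = C(13,3) · 2^3 · (-3)^10 = 286 · 8 · 59049 = 135104112.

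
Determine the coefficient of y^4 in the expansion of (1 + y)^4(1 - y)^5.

Coefficient of y^4 = Σ_{j} C(4,j)·1^j·C(5,4-j)·(-1)^(4-j) for j from 0 to 4.
= 5 + (-40) + 60 + (-20) + 1 = 6.

6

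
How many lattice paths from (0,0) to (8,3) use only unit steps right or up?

165

Each path is a sequence of 11 steps with 8 rights: C(11,8) = 165.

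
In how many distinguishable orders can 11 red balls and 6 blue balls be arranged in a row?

12376

Choose positions for the red balls: C(17,11) = 12376.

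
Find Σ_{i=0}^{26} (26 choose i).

The entries of row 26 sum to 2^26 = 67108864.

67108864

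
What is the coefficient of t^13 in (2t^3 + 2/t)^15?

General term: C(15,j)·(2t^3)^j·(2/t)^(15-j), with t-exponent 3j − 1(15−j) = 4j − 15.
Set 4j − 15 = 13: j = 7.
C(15,7) = 6435; 2^7 = 128; 2^8 = 256.
Coefficient = 6435 · 128 · 256 = 210862080.

210862080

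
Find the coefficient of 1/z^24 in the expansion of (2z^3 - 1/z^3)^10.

-20

General term: C(10,j)·(2z^3)^j·(-1/z^3)^(10-j), with z-exponent 3j − 3(10−j) = 6j − 30.
Set 6j − 30 = -24: j = 1.
C(10,1) = 10; 2^1 = 2; (-1)^9 = -1.
Coefficient = 10 · 2 · (-1) = -20.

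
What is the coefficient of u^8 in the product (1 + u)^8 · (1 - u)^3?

5

Coefficient of u^8 = Σ_{j} C(8,j)·1^j·C(3,8-j)·(-1)^(8-j) for j from 5 to 8.
= (-56) + 84 + (-24) + 1 = 5.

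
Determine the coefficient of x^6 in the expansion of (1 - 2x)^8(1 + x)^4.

Coefficient of x^6 = Σ_{j} C(8,j)·(-2)^j·C(4,6-j)·1^(6-j) for j from 2 to 6.
= 112 + (-1792) + 6720 + (-7168) + 1792 = -336.

-336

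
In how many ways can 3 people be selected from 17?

This is C(17,3) = 680.

680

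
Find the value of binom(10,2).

45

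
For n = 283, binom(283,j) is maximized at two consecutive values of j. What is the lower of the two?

For odd n = 283, C(283,j) peaks at j = (n−1)/2 and (n+1)/2; the lower is 141.

141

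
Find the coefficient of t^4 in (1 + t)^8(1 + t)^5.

715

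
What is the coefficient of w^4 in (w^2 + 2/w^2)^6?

60

General term: C(6,j)·(w^2)^j·(2/w^2)^(6-j), with w-exponent 2j − 2(6−j) = 4j − 12.
Set 4j − 12 = 4: j = 4.
C(6,4) = 15; 1^4 = 1; 2^2 = 4.
Coefficient = 15 · 1 · 4 = 60.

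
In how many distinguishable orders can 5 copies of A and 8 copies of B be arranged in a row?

1287

Choose positions for the A's: C(13,5) = 1287.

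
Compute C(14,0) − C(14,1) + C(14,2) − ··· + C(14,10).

286

The partial alternating sum Σ_{k=0}^{10} (−1)^k C(14,k) = (−1)^10 C(13,10) = 286.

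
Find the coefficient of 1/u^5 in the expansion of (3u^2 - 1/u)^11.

-495

General term: C(11,j)·(3u^2)^j·(-1/u)^(11-j), with u-exponent 2j − 1(11−j) = 3j − 11.
Set 3j − 11 = -5: j = 2.
C(11,2) = 55; 3^2 = 9; (-1)^9 = -1.
Coefficient = 55 · 9 · (-1) = -495.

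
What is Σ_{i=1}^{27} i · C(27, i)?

Differentiating (1+x)^27 and setting x=1: Σ i·C(27,i) = 27·2^26 = 1811939328.

1811939328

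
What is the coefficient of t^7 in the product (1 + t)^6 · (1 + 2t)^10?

Coefficient of t^7 = Σ_{j} C(6,j)·1^j·C(10,7-j)·2^(7-j) for j from 0 to 6.
= 15360 + 80640 + 120960 + 67200 + 14400 + 1080 + 20 = 299660.

299660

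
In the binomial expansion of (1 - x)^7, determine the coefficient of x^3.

-35

The general term is C(7,j)·(1)^j·(-x)^(7-j); the x^3 term has j = 4.
C(7,4) = 35.
Coefficient = C(7,4) · (-1)^3 = 35 · (-1) = -35.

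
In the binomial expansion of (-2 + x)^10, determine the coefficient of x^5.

The general term is C(10,j)·(-2)^j·(x)^(10-j); the x^5 term has j = 5.
C(10,5) = 252.
Coefficient = C(10,5) · (-2)^5 = 252 · (-32) = -8064.

-8064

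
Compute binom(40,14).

C(40,14) = (40·39·38·37·36·35·34·33·32·31·30·29·28·27) / 14! = 2023140487449489408000 / 87178291200 = 23206929840.

23206929840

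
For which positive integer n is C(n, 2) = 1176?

n(n−1)/2 = 1176 ⇒ n(n−1) = 2352. Since 49·48 = 2352, n = 49.

49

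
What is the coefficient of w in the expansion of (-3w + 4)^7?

The general term is C(7,j)·(-3w)^j·(4)^(7-j); the w^1 term has j = 1.
C(7,1) = 7.
Coefficient = C(7,1) · (-3)^1 · 4^6 = 7 · (-3) · 4096 = -86016.

-86016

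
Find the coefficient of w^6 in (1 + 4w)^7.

28672

The general term is C(7,j)·(1)^j·(4w)^(7-j); the w^6 term has j = 1.
C(7,1) = 7.
Coefficient = C(7,1) · 4^6 = 7 · 4096 = 28672.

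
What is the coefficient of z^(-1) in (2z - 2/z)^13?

-14057472

General term: C(13,j)·(2z)^j·(-2/z)^(13-j), with z-exponent 1j − 1(13−j) = 2j − 13.
Set 2j − 13 = -1: j = 6.
C(13,6) = 1716; 2^6 = 64; (-2)^7 = -128.
Coefficient = 1716 · 64 · (-128) = -14057472.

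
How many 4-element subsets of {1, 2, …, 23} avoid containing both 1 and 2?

8645

All 4-subsets: C(23,4) = 8855. Those containing both fixed elements: C(21,2) = 210.
8855 − 210 = 8645.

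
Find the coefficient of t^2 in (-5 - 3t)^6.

The general term is C(6,j)·(-5)^j·(-3t)^(6-j); the t^2 term has j = 4.
C(6,4) = 15.
Coefficient = C(6,4) · (-5)^4 · (-3)^2 = 15 · 625 · 9 = 84375.

84375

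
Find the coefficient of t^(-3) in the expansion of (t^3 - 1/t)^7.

7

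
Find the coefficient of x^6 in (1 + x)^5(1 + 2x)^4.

Coefficient of x^6 = Σ_{j} C(5,j)·1^j·C(4,6-j)·2^(6-j) for j from 2 to 5.
= 160 + 320 + 120 + 8 = 608.

608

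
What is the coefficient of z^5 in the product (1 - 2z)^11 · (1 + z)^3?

Coefficient of z^5 = Σ_{j} C(11,j)·(-2)^j·C(3,5-j)·1^(5-j) for j from 2 to 5.
= 220 + (-3960) + 15840 + (-14784) = -2684.

-2684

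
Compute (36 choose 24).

1251677700

C(36,24) = C(36,12) by symmetry.
C(36,12) = (36·35·34·33·32·31·30·29·28·27·26·25) / 12! = 599555620984320000 / 479001600 = 1251677700.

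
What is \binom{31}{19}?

141120525

C(31,19) = C(31,12) by symmetry.
C(31,12) = (31·30·29·28·27·26·25·24·23·22·21·20) / 12! = 67596957267840000 / 479001600 = 141120525.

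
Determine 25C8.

C(25,8) = (25·24·23·22·21·20·19·18) / 8! = 43609104000 / 40320 = 1081575.

1081575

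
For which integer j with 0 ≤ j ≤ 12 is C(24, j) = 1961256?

10

C(24,j) increases on 0 ≤ j ≤ 12. C(24,9) = 1307504 and C(24,10) = 1961256, so j = 10.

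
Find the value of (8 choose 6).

C(8,6) = C(8,2) by symmetry.
C(8,2) = (8·7) / 2! = 56 / 2 = 28.

28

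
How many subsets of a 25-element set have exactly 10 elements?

3268760

Choose the 10 positions: C(25,10) = 3268760.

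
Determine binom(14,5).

C(14,5) = (14·13·12·11·10) / 5! = 240240 / 120 = 2002.

2002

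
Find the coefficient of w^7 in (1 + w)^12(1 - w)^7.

28

Coefficient of w^7 = Σ_{j} C(12,j)·1^j·C(7,7-j)·(-1)^(7-j) for j from 0 to 7.
= (-1) + 84 + (-1386) + 7700 + (-17325) + 16632 + (-6468) + 792 = 28.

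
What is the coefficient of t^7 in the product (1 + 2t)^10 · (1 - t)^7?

Coefficient of t^7 = Σ_{j} C(10,j)·2^j·C(7,7-j)·(-1)^(7-j) for j from 0 to 7.
= (-1) + 140 + (-3780) + 33600 + (-117600) + 169344 + (-94080) + 15360 = 2983.

2983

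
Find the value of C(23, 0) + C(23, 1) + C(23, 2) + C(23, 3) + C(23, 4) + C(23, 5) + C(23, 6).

145499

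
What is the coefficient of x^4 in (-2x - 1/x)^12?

126720

General term: C(12,j)·(-2x)^j·(-1/x)^(12-j), with x-exponent 1j − 1(12−j) = 2j − 12.
Set 2j − 12 = 4: j = 8.
C(12,8) = 495; (-2)^8 = 256; (-1)^4 = 1.
Coefficient = 495 · 256 · 1 = 126720.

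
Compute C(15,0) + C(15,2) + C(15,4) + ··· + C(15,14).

Even-i terms of row 15 sum to 2^14 = 16384.

16384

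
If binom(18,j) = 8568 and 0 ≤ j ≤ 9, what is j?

C(18,j) increases on 0 ≤ j ≤ 9. C(18,4) = 3060 and C(18,5) = 8568, so j = 5.

5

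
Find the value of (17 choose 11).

C(17,11) = C(17,6) by symmetry.
C(17,6) = (17·16·15·14·13·12) / 6! = 8910720 / 720 = 12376.

12376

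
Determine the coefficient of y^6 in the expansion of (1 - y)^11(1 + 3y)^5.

Coefficient of y^6 = Σ_{j} C(11,j)·(-1)^j·C(5,6-j)·3^(6-j) for j from 1 to 6.
= (-2673) + 22275 + (-44550) + 29700 + (-6930) + 462 = -1716.

-1716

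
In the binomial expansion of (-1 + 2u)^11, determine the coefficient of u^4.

-5280

The general term is C(11,j)·(-1)^j·(2u)^(11-j); the u^4 term has j = 7.
C(11,7) = 330.
Coefficient = C(11,7) · (-1)^7 · 2^4 = 330 · (-1) · 16 = -5280.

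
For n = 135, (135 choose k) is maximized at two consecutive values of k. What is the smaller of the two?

67

For odd n = 135, C(135,k) peaks at k = (n−1)/2 and (n+1)/2; the smaller is 67.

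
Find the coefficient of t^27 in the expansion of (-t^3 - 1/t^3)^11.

General term: C(11,j)·(-t^3)^j·(-1/t^3)^(11-j), with t-exponent 3j − 3(11−j) = 6j − 33.
Set 6j − 33 = 27: j = 10.
C(11,10) = 11; (-1)^10 = 1; (-1)^1 = -1.
Coefficient = 11 · 1 · (-1) = -11.

-11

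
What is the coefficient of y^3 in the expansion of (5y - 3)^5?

The general term is C(5,j)·(5y)^j·(-3)^(5-j); the y^3 term has j = 3.
C(5,3) = 10.
Coefficient = C(5,3) · 5^3 · (-3)^2 = 10 · 125 · 9 = 11250.

11250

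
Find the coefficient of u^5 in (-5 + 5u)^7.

1640625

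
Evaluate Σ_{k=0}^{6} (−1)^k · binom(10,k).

The partial alternating sum Σ_{k=0}^{6} (−1)^k C(10,k) = (−1)^6 C(9,6) = 84.

84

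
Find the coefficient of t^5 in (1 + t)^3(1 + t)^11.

(1 + t)^3(1 + t)^11 = (1 + t)^14, so the coefficient of t^5 is C(14,5)·1^5 = 2002·1 = 2002.

2002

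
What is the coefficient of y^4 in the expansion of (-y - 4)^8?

The general term is C(8,j)·(-y)^j·(-4)^(8-j); the y^4 term has j = 4.
C(8,4) = 70.
Coefficient = C(8,4) · (-4)^4 = 70 · 256 = 17920.

17920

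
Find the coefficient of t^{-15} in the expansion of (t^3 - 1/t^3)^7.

7

General term: C(7,j)·(t^3)^j·(-1/t^3)^(7-j), with t-exponent 3j − 3(7−j) = 6j − 21.
Set 6j − 21 = -15: j = 1.
C(7,1) = 7; 1^1 = 1; (-1)^6 = 1.
Coefficient = 7 · 1 · 1 = 7.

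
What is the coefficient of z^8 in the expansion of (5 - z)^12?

309375

The general term is C(12,j)·(5)^j·(-z)^(12-j); the z^8 term has j = 4.
C(12,4) = 495.
Coefficient = C(12,4) · 5^4 = 495 · 625 = 309375.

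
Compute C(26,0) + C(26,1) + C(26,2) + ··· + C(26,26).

Setting x = 1 in (1+x)^26 gives Σ C(26,k) = 2^26 = 67108864.

67108864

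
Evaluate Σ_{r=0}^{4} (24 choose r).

1 + 24 + 276 + 2024 + 10626 = 12951.

12951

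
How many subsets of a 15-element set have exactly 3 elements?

455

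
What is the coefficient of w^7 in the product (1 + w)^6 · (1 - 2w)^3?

-54

Coefficient of w^7 = Σ_{j} C(6,j)·1^j·C(3,7-j)·(-2)^(7-j) for j from 4 to 6.
= (-120) + 72 + (-6) = -54.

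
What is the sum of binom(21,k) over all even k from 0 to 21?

Half of (1+1)^21 + (1−1)^21 gives the even-index sum: 2^20 = 1048576.

1048576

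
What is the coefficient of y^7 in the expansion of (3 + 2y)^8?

3072

The general term is C(8,j)·(3)^j·(2y)^(8-j); the y^7 term has j = 1.
C(8,1) = 8.
Coefficient = C(8,1) · 3^1 · 2^7 = 8 · 3 · 128 = 3072.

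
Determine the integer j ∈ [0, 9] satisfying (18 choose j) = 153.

C(18,j) increases on 0 ≤ j ≤ 9. C(18,1) = 18 and C(18,2) = 153, so j = 2.

2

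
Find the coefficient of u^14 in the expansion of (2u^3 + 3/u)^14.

General term: C(14,j)·(2u^3)^j·(3/u)^(14-j), with u-exponent 3j − 1(14−j) = 4j − 14.
Set 4j − 14 = 14: j = 7.
C(14,7) = 3432; 2^7 = 128; 3^7 = 2187.
Coefficient = 3432 · 128 · 2187 = 960740352.

960740352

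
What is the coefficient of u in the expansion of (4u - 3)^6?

-5832

The general term is C(6,j)·(4u)^j·(-3)^(6-j); the u^1 term has j = 1.
C(6,1) = 6.
Coefficient = C(6,1) · 4^1 · (-3)^5 = 6 · 4 · (-243) = -5832.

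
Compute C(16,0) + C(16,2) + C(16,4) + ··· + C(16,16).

32768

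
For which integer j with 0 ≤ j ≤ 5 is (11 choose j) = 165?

3

C(11,j) increases on 0 ≤ j ≤ 5. C(11,2) = 55 and C(11,3) = 165, so j = 3.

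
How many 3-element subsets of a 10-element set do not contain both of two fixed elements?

All 3-subsets: C(10,3) = 120. Those containing both fixed elements: C(8,1) = 8.
120 − 8 = 112.

112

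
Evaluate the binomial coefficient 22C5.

26334

C(22,5) = (22·21·20·19·18) / 5! = 3160080 / 120 = 26334.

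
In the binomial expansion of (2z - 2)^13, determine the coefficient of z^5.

10543104

The general term is C(13,j)·(2z)^j·(-2)^(13-j); the z^5 term has j = 5.
C(13,5) = 1287.
Coefficient = C(13,5) · 2^5 · (-2)^8 = 1287 · 32 · 256 = 10543104.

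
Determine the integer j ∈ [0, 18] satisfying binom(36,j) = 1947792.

6

C(36,j) increases on 0 ≤ j ≤ 18. C(36,5) = 376992 and C(36,6) = 1947792, so j = 6.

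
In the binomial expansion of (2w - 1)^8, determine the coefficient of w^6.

The general term is C(8,j)·(2w)^j·(-1)^(8-j); the w^6 term has j = 6.
C(8,6) = 28.
Coefficient = C(8,6) · 2^6 = 28 · 64 = 1792.

1792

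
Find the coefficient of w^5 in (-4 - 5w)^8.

11200000

The general term is C(8,j)·(-4)^j·(-5w)^(8-j); the w^5 term has j = 3.
C(8,3) = 56.
Coefficient = C(8,3) · (-4)^3 · (-5)^5 = 56 · (-64) · (-3125) = 11200000.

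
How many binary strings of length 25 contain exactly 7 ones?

480700

Choose the 7 positions: C(25,7) = 480700.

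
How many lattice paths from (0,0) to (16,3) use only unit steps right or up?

969

Each path is a sequence of 19 steps with 16 rights: C(19,16) = 969.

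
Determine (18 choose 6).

18564

C(18,6) = (18·17·16·15·14·13) / 6! = 13366080 / 720 = 18564.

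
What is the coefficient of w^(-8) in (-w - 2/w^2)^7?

-672

General term: C(7,j)·(-w)^j·(-2/w^2)^(7-j), with w-exponent 1j − 2(7−j) = 3j − 14.
Set 3j − 14 = -8: j = 2.
C(7,2) = 21; (-1)^2 = 1; (-2)^5 = -32.
Coefficient = 21 · 1 · (-32) = -672.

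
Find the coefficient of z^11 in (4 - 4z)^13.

-5234491392

The general term is C(13,j)·(4)^j·(-4z)^(13-j); the z^11 term has j = 2.
C(13,2) = 78.
Coefficient = C(13,2) · 4^2 · (-4)^11 = 78 · 16 · (-4194304) = -5234491392.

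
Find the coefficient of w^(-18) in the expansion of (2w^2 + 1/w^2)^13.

312

General term: C(13,j)·(2w^2)^j·(1/w^2)^(13-j), with w-exponent 2j − 2(13−j) = 4j − 26.
Set 4j − 26 = -18: j = 2.
C(13,2) = 78; 2^2 = 4; 1^11 = 1.
Coefficient = 78 · 4 · 1 = 312.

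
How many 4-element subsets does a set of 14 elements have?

C(14,4) = (14·13·12·11) / 4! = 24024 / 24 = 1001.

1001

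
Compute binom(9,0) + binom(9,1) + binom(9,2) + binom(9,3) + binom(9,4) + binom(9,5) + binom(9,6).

466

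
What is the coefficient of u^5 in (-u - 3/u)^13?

General term: C(13,j)·(-u)^j·(-3/u)^(13-j), with u-exponent 1j − 1(13−j) = 2j − 13.
Set 2j − 13 = 5: j = 9.
C(13,9) = 715; (-1)^9 = -1; (-3)^4 = 81.
Coefficient = 715 · (-1) · 81 = -57915.

-57915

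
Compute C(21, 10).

352716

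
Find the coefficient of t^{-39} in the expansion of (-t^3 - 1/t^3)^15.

-15

General term: C(15,j)·(-t^3)^j·(-1/t^3)^(15-j), with t-exponent 3j − 3(15−j) = 6j − 45.
Set 6j − 45 = -39: j = 1.
C(15,1) = 15; (-1)^1 = -1; (-1)^14 = 1.
Coefficient = 15 · (-1) · 1 = -15.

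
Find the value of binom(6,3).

20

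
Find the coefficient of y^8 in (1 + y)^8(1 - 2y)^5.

369

Coefficient of y^8 = Σ_{j} C(8,j)·1^j·C(5,8-j)·(-2)^(8-j) for j from 3 to 8.
= (-1792) + 5600 + (-4480) + 1120 + (-80) + 1 = 369.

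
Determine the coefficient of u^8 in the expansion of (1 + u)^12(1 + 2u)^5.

Coefficient of u^8 = Σ_{j} C(12,j)·1^j·C(5,8-j)·2^(8-j) for j from 3 to 8.
= 7040 + 39600 + 63360 + 36960 + 7920 + 495 = 155375.

155375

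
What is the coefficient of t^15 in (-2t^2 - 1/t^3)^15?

-1863680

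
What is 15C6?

5005

C(15,6) = (15·14·13·12·11·10) / 6! = 3603600 / 720 = 5005.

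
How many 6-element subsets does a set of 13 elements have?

1716

C(13,6) = (13·12·11·10·9·8) / 6! = 1235520 / 720 = 1716.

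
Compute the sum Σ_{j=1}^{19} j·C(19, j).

Differentiating (1+x)^19 and setting x=1: Σ j·C(19,j) = 19·2^18 = 4980736.

4980736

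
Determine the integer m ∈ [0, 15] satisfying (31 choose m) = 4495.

C(31,m) increases on 0 ≤ m ≤ 15. C(31,2) = 465 and C(31,3) = 4495, so m = 3.

3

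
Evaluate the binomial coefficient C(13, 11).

C(13,11) = C(13,2) by symmetry.
C(13,2) = (13·12) / 2! = 156 / 2 = 78.

78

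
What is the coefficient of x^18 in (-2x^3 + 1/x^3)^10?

General term: C(10,j)·(-2x^3)^j·(1/x^3)^(10-j), with x-exponent 3j − 3(10−j) = 6j − 30.
Set 6j − 30 = 18: j = 8.
C(10,8) = 45; (-2)^8 = 256; 1^2 = 1.
Coefficient = 45 · 256 · 1 = 11520.

11520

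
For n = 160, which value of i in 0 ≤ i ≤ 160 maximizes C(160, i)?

80

C(160,i) is maximized at i = 160/2 = 80.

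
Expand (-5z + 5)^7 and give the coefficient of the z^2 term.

The general term is C(7,j)·(-5z)^j·(5)^(7-j); the z^2 term has j = 2.
C(7,2) = 21.
Coefficient = C(7,2) · (-5)^2 · 5^5 = 21 · 25 · 3125 = 1640625.

1640625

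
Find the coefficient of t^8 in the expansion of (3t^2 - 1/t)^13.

3752892

General term: C(13,j)·(3t^2)^j·(-1/t)^(13-j), with t-exponent 2j − 1(13−j) = 3j − 13.
Set 3j − 13 = 8: j = 7.
C(13,7) = 1716; 3^7 = 2187; (-1)^6 = 1.
Coefficient = 1716 · 2187 · 1 = 3752892.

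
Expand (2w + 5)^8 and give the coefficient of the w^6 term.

44800

The general term is C(8,j)·(2w)^j·(5)^(8-j); the w^6 term has j = 6.
C(8,6) = 28.
Coefficient = C(8,6) · 2^6 · 5^2 = 28 · 64 · 25 = 44800.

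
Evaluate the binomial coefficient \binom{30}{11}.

54627300

C(30,11) = (30·29·28·27·26·25·24·23·22·21·20) / 11! = 2180547008640000 / 39916800 = 54627300.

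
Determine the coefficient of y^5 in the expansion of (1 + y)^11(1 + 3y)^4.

Coefficient of y^5 = Σ_{j} C(11,j)·1^j·C(4,5-j)·3^(5-j) for j from 1 to 5.
= 891 + 5940 + 8910 + 3960 + 462 = 20163.

20163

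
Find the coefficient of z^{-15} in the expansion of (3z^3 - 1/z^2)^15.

12285

General term: C(15,j)·(3z^3)^j·(-1/z^2)^(15-j), with z-exponent 3j − 2(15−j) = 5j − 30.
Set 5j − 30 = -15: j = 3.
C(15,3) = 455; 3^3 = 27; (-1)^12 = 1.
Coefficient = 455 · 27 · 1 = 12285.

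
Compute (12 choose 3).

C(12,3) = (12·11·10) / 3! = 1320 / 6 = 220.

220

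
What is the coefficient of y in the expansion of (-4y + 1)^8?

The general term is C(8,j)·(-4y)^j·(1)^(8-j); the y^1 term has j = 1.
C(8,1) = 8.
Coefficient = C(8,1) · (-4)^1 = 8 · (-4) = -32.

-32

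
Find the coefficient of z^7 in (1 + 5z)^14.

The general term is C(14,j)·(1)^j·(5z)^(14-j); the z^7 term has j = 7.
C(14,7) = 3432.
Coefficient = C(14,7) · 5^7 = 3432 · 78125 = 268125000.

268125000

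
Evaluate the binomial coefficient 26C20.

230230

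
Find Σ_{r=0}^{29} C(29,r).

536870912

The entries of row 29 sum to 2^29 = 536870912.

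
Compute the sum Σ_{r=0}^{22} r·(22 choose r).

Since r·C(22,r) = 22·C(21,r−1), the sum is 22·2^21 = 22·2097152 = 46137344.

46137344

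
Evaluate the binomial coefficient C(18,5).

C(18,5) = (18·17·16·15·14) / 5! = 1028160 / 120 = 8568.

8568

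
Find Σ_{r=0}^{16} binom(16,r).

Setting x = 1 in (1+x)^16 gives Σ C(16,r) = 2^16 = 65536.

65536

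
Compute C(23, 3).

1771

C(23,3) = (23·22·21) / 3! = 10626 / 6 = 1771.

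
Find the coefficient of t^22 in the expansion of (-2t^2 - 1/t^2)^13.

-53248

General term: C(13,j)·(-2t^2)^j·(-1/t^2)^(13-j), with t-exponent 2j − 2(13−j) = 4j − 26.
Set 4j − 26 = 22: j = 12.
C(13,12) = 13; (-2)^12 = 4096; (-1)^1 = -1.
Coefficient = 13 · 4096 · (-1) = -53248.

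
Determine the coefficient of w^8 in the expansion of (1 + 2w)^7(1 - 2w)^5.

Coefficient of w^8 = Σ_{j} C(7,j)·2^j·C(5,8-j)·(-2)^(8-j) for j from 3 to 7.
= (-8960) + 44800 + (-53760) + 17920 + (-1280) = -1280.

-1280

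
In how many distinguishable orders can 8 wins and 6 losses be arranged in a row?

3003

Choose positions for the wins: C(14,8) = 3003.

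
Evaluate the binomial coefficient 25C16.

2042975

C(25,16) = C(25,9) by symmetry.
C(25,9) = (25·24·23·22·21·20·19·18·17) / 9! = 741354768000 / 362880 = 2042975.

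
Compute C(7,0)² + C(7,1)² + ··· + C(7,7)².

By Vandermonde's identity, Σ C(7,i)² = C(14,7) = 3432.

3432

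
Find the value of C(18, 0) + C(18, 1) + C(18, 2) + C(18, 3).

1 + 18 + 153 + 816 = 988.

988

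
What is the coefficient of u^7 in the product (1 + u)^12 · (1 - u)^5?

Coefficient of u^7 = Σ_{j} C(12,j)·1^j·C(5,7-j)·(-1)^(7-j) for j from 2 to 7.
= (-66) + 1100 + (-4950) + 7920 + (-4620) + 792 = 176.

176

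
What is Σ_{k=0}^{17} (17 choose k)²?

Σ C(17,k)² is the coefficient of x^17 in (1+x)^17(1+x)^17 = (1+x)^34, i.e. C(34,17) = 2333606220.

2333606220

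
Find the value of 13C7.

1716

C(13,7) = C(13,6) by symmetry.
C(13,6) = (13·12·11·10·9·8) / 6! = 1235520 / 720 = 1716.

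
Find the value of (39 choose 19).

C(39,19) = (39·38·37·36·35·34·33·32·31·30·29·28·27·26·25·24·23·22·21) / 19! = 8384177419658927035269120000 / 121645100408832000 = 68923264410.

68923264410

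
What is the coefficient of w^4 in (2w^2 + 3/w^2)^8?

48384

General term: C(8,j)·(2w^2)^j·(3/w^2)^(8-j), with w-exponent 2j − 2(8−j) = 4j − 16.
Set 4j − 16 = 4: j = 5.
C(8,5) = 56; 2^5 = 32; 3^3 = 27.
Coefficient = 56 · 32 · 27 = 48384.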